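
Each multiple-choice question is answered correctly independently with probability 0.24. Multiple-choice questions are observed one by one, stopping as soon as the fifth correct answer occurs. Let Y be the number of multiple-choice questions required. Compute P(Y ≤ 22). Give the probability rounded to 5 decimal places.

Finishing within 22 multiple-choice questions ⇔ at least 5 successes in the first 22. With X ~ Binomial(22, 0.24), P(Y ≤ 22) = 1 − P(X ≤ 4).
  k=0: C(22,0)·0.24^0·0.76^22 = 0.0023873
  k=1: C(22,1)·0.24^1·0.76^21 = 0.0165851
  k=2: C(22,2)·0.24^2·0.76^20 = 0.0549929
  k=3: C(22,3)·0.24^3·0.76^19 = 0.1157744
  k=4: C(22,4)·0.24^4·0.76^18 = 0.1736617
1 − 0.3634014 = 0.6365986

0.63660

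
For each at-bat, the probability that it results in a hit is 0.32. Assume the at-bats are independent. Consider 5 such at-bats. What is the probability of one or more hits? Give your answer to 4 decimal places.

0.8546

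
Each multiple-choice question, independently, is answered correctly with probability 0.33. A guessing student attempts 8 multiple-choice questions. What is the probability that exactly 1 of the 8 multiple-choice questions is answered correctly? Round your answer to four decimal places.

0.1600

X ~ Binomial(n=8, p=0.33).
P(X=1) = C(8,1) · p^1 · (1−p)^7
= 8 · 0.33 · 0.060607 = 0.160003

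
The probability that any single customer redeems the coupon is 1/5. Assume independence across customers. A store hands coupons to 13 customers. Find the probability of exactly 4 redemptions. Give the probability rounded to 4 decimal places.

0.1535

X ~ Binomial(n=13, p=0.20).
P(X=4) = C(13,4) · p^4 · (1−p)^9
= 715 · 0.0016 · 0.13422 = 0.153545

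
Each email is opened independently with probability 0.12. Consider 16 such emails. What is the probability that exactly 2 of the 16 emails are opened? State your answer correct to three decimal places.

X ~ Binomial(n=16, p=0.12).
P(X=2) = C(16,2) · p^2 · (1−p)^14
= 120 · 0.0144 · 0.16702 = 0.28860

0.289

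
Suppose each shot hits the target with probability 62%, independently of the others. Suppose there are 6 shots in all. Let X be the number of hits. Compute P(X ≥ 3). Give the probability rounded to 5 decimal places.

X ~ Binomial(6, 0.62); P(X ≥ 3) = Σ C(6,k) p^k (1−p)^(6−k) over k:
  k=3: C(6,3)·0.62^3·0.38^3 = 0.2615507
  k=4: C(6,4)·0.62^4·0.38^2 = 0.3200554
  k=5: C(6,5)·0.62^5·0.38^1 = 0.2088783
  k=6: C(6,6)·0.62^6·0.38^0 = 0.0568002
Total = 0.8472846

0.84728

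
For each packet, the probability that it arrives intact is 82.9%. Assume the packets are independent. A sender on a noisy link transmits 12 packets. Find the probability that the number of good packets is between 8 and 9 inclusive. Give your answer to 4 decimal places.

X ~ Binomial(12, 0.829); P(8 ≤ X ≤ 9) = Σ C(12,k) p^k (1−p)^(12−k) over k:
  k=8: C(12,8)·0.829^8·0.171^4 = 0.094412
  k=9: C(12,9)·0.829^9·0.171^3 = 0.203424
Total = 0.297836

0.2978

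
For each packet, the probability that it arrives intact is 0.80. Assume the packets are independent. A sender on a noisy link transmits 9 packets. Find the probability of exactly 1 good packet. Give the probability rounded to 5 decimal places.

X ~ Binomial(n=9, p=0.80).
P(X=1) = C(9,1) · p^1 · (1−p)^8
= 9 · 0.8 · 2.56e-06 = 0.0000184

0.00002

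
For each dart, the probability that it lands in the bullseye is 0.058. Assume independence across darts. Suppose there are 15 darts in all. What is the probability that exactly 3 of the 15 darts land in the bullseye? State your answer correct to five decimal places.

0.04334

X ~ Binomial(n=15, p=0.058).
P(X=3) = C(15,3) · p^3 · (1−p)^12
= 455 · 0.00019511 · 0.48821 = 0.0433417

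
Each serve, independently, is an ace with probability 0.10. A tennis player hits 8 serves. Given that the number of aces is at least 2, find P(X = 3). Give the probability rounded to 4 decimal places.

X ~ Binomial(8, 0.10). Want P(X=3 | X≥2) = P(X=3) / P(X≥2).
P(X=3) = C(8,3)·0.10^3·0.90^5 = 0.033067
P(X≥2) = 1 − 0.430467 − 0.382638 = 0.186895
Ratio = 0.033067 / 0.186895 = 0.176930

0.1769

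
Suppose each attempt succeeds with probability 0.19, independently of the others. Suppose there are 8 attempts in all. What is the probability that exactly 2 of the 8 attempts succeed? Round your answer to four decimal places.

X ~ Binomial(n=8, p=0.19).
P(X=2) = C(8,2) · p^2 · (1−p)^6
= 28 · 0.0361 · 0.28243 = 0.285480

0.2855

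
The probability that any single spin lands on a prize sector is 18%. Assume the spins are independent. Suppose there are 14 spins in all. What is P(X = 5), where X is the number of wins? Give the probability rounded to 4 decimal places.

X ~ Binomial(n=14, p=0.18).
P(X=5) = C(14,5) · p^5 · (1−p)^9
= 2002 · 0.00018896 · 0.16762 = 0.063409

0.0634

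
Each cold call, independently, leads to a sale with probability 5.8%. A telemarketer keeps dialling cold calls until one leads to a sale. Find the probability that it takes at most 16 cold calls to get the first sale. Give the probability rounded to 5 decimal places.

0.61557

Y = number of cold calls to the first success; geometric, p = 0.058.
P(Y ≤ 16) = 1 − (1−p)^16 = 1 − 0.3844275 = 0.6155725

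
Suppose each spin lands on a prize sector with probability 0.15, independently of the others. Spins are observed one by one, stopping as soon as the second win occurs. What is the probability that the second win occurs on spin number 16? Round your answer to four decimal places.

0.0347

Y = trial on which the second success occurs; negative binomial, r=2, p=0.15.
P(Y=16) = C(15,1) · p^2 · (1−p)^14
= 15 · 0.0225 · 0.10277 = 0.034685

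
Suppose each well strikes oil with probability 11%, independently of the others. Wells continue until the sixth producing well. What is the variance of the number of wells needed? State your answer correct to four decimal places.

Y = total wells until the sixth success; negative binomial with r=6, p=0.11.
Var(Y) = r(1−p)/p² = 6·0.89 / 0.11² = 441.322314

441.3223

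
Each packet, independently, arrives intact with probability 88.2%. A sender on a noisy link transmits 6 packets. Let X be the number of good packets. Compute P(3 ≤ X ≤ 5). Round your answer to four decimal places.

X ~ Binomial(6, 0.882); P(3 ≤ X ≤ 5) = Σ C(6,k) p^k (1−p)^(6−k) over k:
  k=3: C(6,3)·0.882^3·0.118^3 = 0.022547
  k=4: C(6,4)·0.882^4·0.118^2 = 0.126395
  k=5: C(6,5)·0.882^5·0.118^1 = 0.377899
Total = 0.526841

0.5268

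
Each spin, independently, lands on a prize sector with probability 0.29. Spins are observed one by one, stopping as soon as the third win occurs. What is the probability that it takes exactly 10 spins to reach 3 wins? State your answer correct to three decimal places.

Y = trial on which the third success occurs; negative binomial, r=3, p=0.29.
P(Y=10) = C(9,2) · p^3 · (1−p)^7
= 36 · 0.024389 · 0.090951 = 0.07986

0.080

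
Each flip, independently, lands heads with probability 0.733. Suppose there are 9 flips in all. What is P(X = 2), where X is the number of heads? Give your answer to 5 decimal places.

X ~ Binomial(n=9, p=0.733).
P(X=2) = C(9,2) · p^2 · (1−p)^7
= 36 · 0.53729 · 9.6734e-05 = 0.0018711

0.00187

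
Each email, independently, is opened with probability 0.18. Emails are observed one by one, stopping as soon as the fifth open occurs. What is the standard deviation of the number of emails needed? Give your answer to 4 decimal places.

Y = total emails until the fifth success; negative binomial with r=5, p=0.18.
SD(Y) = √[r(1−p)/p²] = √(126.543210) = 11.249143

11.2491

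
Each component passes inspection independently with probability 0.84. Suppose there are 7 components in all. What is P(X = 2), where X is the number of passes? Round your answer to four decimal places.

0.0016

X ~ Binomial(n=7, p=0.84).
P(X=2) = C(7,2) · p^2 · (1−p)^5
= 21 · 0.7056 · 0.00010486 = 0.001554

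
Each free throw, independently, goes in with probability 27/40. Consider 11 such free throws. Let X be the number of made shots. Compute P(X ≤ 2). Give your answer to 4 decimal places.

X ~ Binomial(11, 0.675); P(X ≤ 2) = Σ C(11,k) p^k (1−p)^(11−k) over k:
  k=0: C(11,0)·0.675^0·0.325^11 = 0.000004
  k=1: C(11,1)·0.675^1·0.325^10 = 0.000098
  k=2: C(11,2)·0.675^2·0.325^9 = 0.001014
Total = 0.001116

0.0011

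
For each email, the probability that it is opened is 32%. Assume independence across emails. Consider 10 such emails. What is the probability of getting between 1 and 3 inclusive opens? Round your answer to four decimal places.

0.5745

X ~ Binomial(10, 0.32); P(1 ≤ X ≤ 3) = Σ C(10,k) p^k (1−p)^(10−k) over k:
  k=1: C(10,1)·0.32^1·0.68^9 = 0.099479
  k=2: C(10,2)·0.32^2·0.68^8 = 0.210661
  k=3: C(10,3)·0.32^3·0.68^7 = 0.264359
Total = 0.574498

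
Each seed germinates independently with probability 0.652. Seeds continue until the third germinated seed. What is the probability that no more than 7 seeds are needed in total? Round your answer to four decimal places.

Finishing within 7 seeds ⇔ at least 3 successes in the first 7. With X ~ Binomial(7, 0.652), P(Y ≤ 7) = 1 − P(X ≤ 2).
  k=0: C(7,0)·0.652^0·0.348^7 = 0.000618
  k=1: C(7,1)·0.652^1·0.348^6 = 0.008106
  k=2: C(7,2)·0.652^2·0.348^5 = 0.045563
1 − 0.054287 = 0.945713

0.9457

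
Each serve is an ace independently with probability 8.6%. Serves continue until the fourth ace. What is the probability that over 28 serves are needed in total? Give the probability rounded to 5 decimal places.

0.78292

Needing more than 28 serves ⇔ fewer than 4 successes in the first 28. With X ~ Binomial(28, 0.086), P(Y > 28) = P(X ≤ 3).
  k=0: C(28,0)·0.086^0·0.914^28 = 0.0806294
  k=1: C(28,1)·0.086^1·0.914^27 = 0.2124241
  k=2: C(28,2)·0.086^2·0.914^26 = 0.2698297
  k=3: C(28,3)·0.086^3·0.914^25 = 0.2200362
P(X ≤ 3) = 0.7829194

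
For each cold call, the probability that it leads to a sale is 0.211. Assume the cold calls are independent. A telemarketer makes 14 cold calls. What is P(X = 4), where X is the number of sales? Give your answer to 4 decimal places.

0.1855

X ~ Binomial(n=14, p=0.211).
P(X=4) = C(14,4) · p^4 · (1−p)^10
= 1001 · 0.0019821 · 0.093491 = 0.185496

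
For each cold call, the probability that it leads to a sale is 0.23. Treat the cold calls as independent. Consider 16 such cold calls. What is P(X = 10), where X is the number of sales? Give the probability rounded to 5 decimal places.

0.00069

X ~ Binomial(n=16, p=0.23).
P(X=10) = C(16,10) · p^10 · (1−p)^6
= 8008 · 4.1427e-07 · 0.20842 = 0.0006914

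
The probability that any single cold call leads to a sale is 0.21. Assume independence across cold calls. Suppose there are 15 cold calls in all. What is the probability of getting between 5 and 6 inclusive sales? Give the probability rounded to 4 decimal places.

0.1676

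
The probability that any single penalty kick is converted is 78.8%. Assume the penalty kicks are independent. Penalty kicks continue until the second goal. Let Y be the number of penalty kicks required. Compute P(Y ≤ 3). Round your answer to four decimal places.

Finishing within 3 penalty kicks ⇔ at least 2 successes in the first 3. With X ~ Binomial(3, 0.788), P(Y ≤ 3) = 1 − P(X ≤ 1).
  k=0: C(3,0)·0.788^0·0.212^3 = 0.009528
  k=1: C(3,1)·0.788^1·0.212^2 = 0.106248
1 − 0.115776 = 0.884224

0.8842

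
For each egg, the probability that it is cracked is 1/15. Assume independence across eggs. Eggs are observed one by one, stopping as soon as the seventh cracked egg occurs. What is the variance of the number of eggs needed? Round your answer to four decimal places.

Y = total eggs until the seventh success; negative binomial with r=7, p=0.066667.
Var(Y) = r(1−p)/p² = 7·0.933333 / 0.066667² = 1470.000000

1470.0000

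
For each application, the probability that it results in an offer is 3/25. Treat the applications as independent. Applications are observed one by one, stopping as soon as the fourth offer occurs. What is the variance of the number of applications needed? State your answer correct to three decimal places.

Y = total applications until the fourth success; negative binomial with r=4, p=0.12.
Var(Y) = r(1−p)/p² = 4·0.88 / 0.12² = 244.44444

244.444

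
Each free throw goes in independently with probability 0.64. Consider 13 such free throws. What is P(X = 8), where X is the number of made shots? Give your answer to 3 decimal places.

0.219

X ~ Binomial(n=13, p=0.64).
P(X=8) = C(13,8) · p^8 · (1−p)^5
= 1287 · 0.028147 · 0.0060466 = 0.21904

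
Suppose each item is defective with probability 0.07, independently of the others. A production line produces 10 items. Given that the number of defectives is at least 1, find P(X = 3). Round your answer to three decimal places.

0.048

X ~ Binomial(10, 0.07). Want P(X=3 | X≥1) = P(X=3) / P(X≥1).
P(X=3) = C(10,3)·0.07^3·0.93^7 = 0.02477
P(X≥1) = 1 − 0.48398 = 0.51602
Ratio = 0.02477 / 0.51602 = 0.04799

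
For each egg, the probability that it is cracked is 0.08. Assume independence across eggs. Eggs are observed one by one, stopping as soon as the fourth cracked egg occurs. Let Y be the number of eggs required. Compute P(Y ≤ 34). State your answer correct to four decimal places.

0.2875

Finishing within 34 eggs ⇔ at least 4 successes in the first 34. With X ~ Binomial(34, 0.08), P(Y ≤ 34) = 1 − P(X ≤ 3).
  k=0: C(34,0)·0.08^0·0.92^34 = 0.058720
  k=1: C(34,1)·0.08^1·0.92^33 = 0.173607
  k=2: C(34,2)·0.08^2·0.92^32 = 0.249088
  k=3: C(34,3)·0.08^3·0.92^31 = 0.231038
1 − 0.712454 = 0.287546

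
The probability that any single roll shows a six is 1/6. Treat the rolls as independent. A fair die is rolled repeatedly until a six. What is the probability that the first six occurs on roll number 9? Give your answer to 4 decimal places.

Geometric (trials to first success), p = 0.166667.
P(Y = 9) = (1−p)^8 · p = 0.23257 · 0.166667 = 0.038761

0.0388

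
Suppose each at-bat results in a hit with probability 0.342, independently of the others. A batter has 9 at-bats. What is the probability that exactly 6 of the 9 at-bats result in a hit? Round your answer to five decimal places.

X ~ Binomial(n=9, p=0.342).
P(X=6) = C(9,6) · p^6 · (1−p)^3
= 84 · 0.0016001 · 0.28489 = 0.0382925

0.03829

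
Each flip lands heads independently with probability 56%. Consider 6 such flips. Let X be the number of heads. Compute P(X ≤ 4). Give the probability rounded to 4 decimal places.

X ~ Binomial(6, 0.56); P(X ≤ 4) = Σ C(6,k) p^k (1−p)^(6−k) over k:
  k=0: C(6,0)·0.56^0·0.44^6 = 0.007256
  k=1: C(6,1)·0.56^1·0.44^5 = 0.055412
  k=2: C(6,2)·0.56^2·0.44^4 = 0.176310
  k=3: C(6,3)·0.56^3·0.44^3 = 0.299193
  k=4: C(6,4)·0.56^4·0.44^2 = 0.285594
Total = 0.823766

0.8238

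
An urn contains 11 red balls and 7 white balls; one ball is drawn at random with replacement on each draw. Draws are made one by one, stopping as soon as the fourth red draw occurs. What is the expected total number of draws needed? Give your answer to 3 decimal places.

6.545

Y = total draws until the fourth success; negative binomial with r=4, p=0.611111.
E[Y] = r / p = 4 / 0.611111 = 6.54545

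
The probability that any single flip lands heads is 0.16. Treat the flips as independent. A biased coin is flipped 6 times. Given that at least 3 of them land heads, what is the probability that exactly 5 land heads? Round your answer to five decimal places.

0.00943

X ~ Binomial(6, 0.16). Want P(X=5 | X≥3) = P(X=5) / P(X≥3).
P(X=5) = C(6,5)·0.16^5·0.84^1 = 0.0005285
P(X≥3) = 1 − 0.3512980 − 0.4014835 − 0.1911826 = 0.0560359
Ratio = 0.0005285 / 0.0560359 = 0.0094311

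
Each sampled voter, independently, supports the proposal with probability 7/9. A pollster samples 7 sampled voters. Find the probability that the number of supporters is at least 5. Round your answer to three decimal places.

X ~ Binomial(7, 0.777778); P(X ≥ 5) = Σ C(7,k) p^k (1−p)^(7−k) over k:
  k=5: C(7,5)·0.777778^5·0.222222^2 = 0.29517
  k=6: C(7,6)·0.777778^6·0.222222^1 = 0.34436
  k=7: C(7,7)·0.777778^7·0.222222^0 = 0.17218
Total = 0.81172

0.812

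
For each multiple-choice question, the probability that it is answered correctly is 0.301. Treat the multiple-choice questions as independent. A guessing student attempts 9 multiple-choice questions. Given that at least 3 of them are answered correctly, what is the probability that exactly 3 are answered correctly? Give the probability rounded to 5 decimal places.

0.49497

X ~ Binomial(9, 0.301). Want P(X=3 | X≥3) = P(X=3) / P(X≥3).
P(X=3) = C(9,3)·0.301^3·0.699^6 = 0.2672033
P(X≥3) = 1 − 0.0398377 − 0.1543926 − 0.2659351 = 0.5398346
Ratio = 0.2672033 / 0.5398346 = 0.4949726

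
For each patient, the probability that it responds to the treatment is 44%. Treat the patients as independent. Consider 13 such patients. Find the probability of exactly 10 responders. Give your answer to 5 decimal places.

X ~ Binomial(n=13, p=0.44).
P(X=10) = C(13,10) · p^10 · (1−p)^3
= 286 · 0.00027197 · 0.17562 = 0.0136602

0.01366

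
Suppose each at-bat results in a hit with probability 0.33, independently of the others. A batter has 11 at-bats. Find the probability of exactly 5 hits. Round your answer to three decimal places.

0.164

X ~ Binomial(n=11, p=0.33).
P(X=5) = C(11,5) · p^5 · (1−p)^6
= 462 · 0.0039135 · 0.090458 = 0.16355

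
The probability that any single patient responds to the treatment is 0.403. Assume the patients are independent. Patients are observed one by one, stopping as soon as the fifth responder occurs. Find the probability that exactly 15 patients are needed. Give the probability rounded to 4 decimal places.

Y = trial on which the fifth success occurs; negative binomial, r=5, p=0.403.
P(Y=15) = C(14,4) · p^5 · (1−p)^10
= 1001 · 0.01063 · 0.005751 = 0.061193

0.0612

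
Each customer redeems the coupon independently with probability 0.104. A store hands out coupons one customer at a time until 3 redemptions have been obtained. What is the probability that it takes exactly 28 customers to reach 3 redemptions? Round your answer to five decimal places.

Y = trial on which the third success occurs; negative binomial, r=3, p=0.104.
P(Y=28) = C(27,2) · p^3 · (1−p)^25
= 351 · 0.0011249 · 0.064224 = 0.0253576

0.02536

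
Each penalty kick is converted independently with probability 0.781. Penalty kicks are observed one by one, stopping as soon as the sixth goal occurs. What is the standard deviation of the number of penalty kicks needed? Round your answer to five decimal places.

1.46773

Y = total penalty kicks until the sixth success; negative binomial with r=6, p=0.781.
SD(Y) = √[r(1−p)/p²] = √(2.1542361) = 1.4677316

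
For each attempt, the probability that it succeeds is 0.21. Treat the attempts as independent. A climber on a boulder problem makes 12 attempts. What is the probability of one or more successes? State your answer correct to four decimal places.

P(at least one) = 1 − P(none) = 1 − (1 − 0.21)^12
= 1 − 0.059092 = 0.940908

0.9409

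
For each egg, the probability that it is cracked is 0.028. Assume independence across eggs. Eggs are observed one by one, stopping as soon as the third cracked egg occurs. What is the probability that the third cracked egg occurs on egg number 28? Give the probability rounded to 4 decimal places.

0.0038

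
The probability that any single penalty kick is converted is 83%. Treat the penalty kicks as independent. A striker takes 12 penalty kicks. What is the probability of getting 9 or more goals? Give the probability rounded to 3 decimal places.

0.868

X ~ Binomial(12, 0.83); P(X ≥ 9) = Σ C(12,k) p^k (1−p)^(12−k) over k:
  k=9: C(12,9)·0.83^9·0.17^3 = 0.20206
  k=10: C(12,10)·0.83^10·0.17^2 = 0.29595
  k=11: C(12,11)·0.83^11·0.17^1 = 0.26272
  k=12: C(12,12)·0.83^12·0.17^0 = 0.10689
Total = 0.86762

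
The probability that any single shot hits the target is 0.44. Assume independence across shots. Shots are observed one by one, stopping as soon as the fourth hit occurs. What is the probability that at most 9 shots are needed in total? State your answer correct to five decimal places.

0.61523

Finishing within 9 shots ⇔ at least 4 successes in the first 9. With X ~ Binomial(9, 0.44), P(Y ≤ 9) = 1 − P(X ≤ 3).
  k=0: C(9,0)·0.44^0·0.56^9 = 0.0054162
  k=1: C(9,1)·0.44^1·0.56^8 = 0.0383001
  k=2: C(9,2)·0.44^2·0.56^7 = 0.1203716
  k=3: C(9,3)·0.44^3·0.56^6 = 0.2206813
1 − 0.3847691 = 0.6152309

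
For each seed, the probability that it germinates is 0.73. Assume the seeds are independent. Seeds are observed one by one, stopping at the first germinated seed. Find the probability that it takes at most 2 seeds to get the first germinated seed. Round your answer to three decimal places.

0.927

Y = number of seeds to the first success; geometric, p = 0.73.
P(Y ≤ 2) = 1 − (1−p)^2 = 1 − 0.07290 = 0.92710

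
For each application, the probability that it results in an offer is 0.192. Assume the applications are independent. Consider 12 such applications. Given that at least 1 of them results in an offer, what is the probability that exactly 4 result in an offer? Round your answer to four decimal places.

X ~ Binomial(12, 0.192). Want P(X=4 | X≥1) = P(X=4) / P(X≥1).
P(X=4) = C(12,4)·0.192^4·0.808^8 = 0.122208
P(X≥1) = 1 − 0.077435 = 0.922565
Ratio = 0.122208 / 0.922565 = 0.132466

0.1325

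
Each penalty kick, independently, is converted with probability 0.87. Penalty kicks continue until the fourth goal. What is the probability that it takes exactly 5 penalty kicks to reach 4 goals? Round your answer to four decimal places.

Y = trial on which the fourth success occurs; negative binomial, r=4, p=0.87.
P(Y=5) = C(4,3) · p^4 · (1−p)^1
= 4 · 0.5729 · 0.13 = 0.297907

0.2979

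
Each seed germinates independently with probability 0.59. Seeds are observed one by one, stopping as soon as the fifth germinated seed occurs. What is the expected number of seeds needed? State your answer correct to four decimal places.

Y = total seeds until the fifth success; negative binomial with r=5, p=0.59.
E[Y] = r / p = 5 / 0.59 = 8.474576

8.4746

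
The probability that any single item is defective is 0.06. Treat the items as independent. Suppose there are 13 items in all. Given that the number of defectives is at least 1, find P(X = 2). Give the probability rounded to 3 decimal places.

0.257

X ~ Binomial(13, 0.06). Want P(X=2 | X≥1) = P(X=2) / P(X≥1).
P(X=2) = C(13,2)·0.06^2·0.94^11 = 0.14217
P(X≥1) = 1 − 0.44737 = 0.55263
Ratio = 0.14217 / 0.55263 = 0.25726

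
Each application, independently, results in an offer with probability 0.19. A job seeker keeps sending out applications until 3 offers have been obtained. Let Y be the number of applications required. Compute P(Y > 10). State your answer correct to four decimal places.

0.7078

Needing more than 10 applications ⇔ fewer than 3 successes in the first 10. With X ~ Binomial(10, 0.19), P(Y > 10) = P(X ≤ 2).
  k=0: C(10,0)·0.19^0·0.81^10 = 0.121577
  k=1: C(10,1)·0.19^1·0.81^9 = 0.285180
  k=2: C(10,2)·0.19^2·0.81^8 = 0.301023
P(X ≤ 2) = 0.707780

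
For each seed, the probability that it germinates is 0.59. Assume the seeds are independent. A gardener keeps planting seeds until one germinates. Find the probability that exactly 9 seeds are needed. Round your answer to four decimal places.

Geometric (trials to first success), p = 0.59.
P(Y = 9) = (1−p)^8 · p = 0.00079849 · 0.59 = 0.000471

0.0005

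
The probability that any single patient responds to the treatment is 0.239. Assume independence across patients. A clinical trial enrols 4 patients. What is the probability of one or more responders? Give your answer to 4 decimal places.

0.6646

P(at least one) = 1 − P(none) = 1 − (1 − 0.239)^4
= 1 − 0.335381 = 0.664619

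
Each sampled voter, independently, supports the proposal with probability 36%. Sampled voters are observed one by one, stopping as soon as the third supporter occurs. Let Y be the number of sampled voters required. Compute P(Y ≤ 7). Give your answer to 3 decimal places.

0.491

Finishing within 7 sampled voters ⇔ at least 3 successes in the first 7. With X ~ Binomial(7, 0.36), P(Y ≤ 7) = 1 − P(X ≤ 2).
  k=0: C(7,0)·0.36^0·0.64^7 = 0.04398
  k=1: C(7,1)·0.36^1·0.64^6 = 0.17317
  k=2: C(7,2)·0.36^2·0.64^5 = 0.29223
1 − 0.50938 = 0.49062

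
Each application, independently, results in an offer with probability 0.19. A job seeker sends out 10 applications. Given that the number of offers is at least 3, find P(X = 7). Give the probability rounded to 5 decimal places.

X ~ Binomial(10, 0.19). Want P(X=7 | X≥3) = P(X=7) / P(X≥3).
P(X=7) = C(10,7)·0.19^7·0.81^3 = 0.0005700
P(X≥3) = 1 − 0.1215767 − 0.2851798 − 0.3010231 = 0.2922204
Ratio = 0.0005700 / 0.2922204 = 0.0019507

0.00195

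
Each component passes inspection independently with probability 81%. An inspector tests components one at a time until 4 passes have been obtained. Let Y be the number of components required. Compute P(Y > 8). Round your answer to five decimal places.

0.00829

Needing more than 8 components ⇔ fewer than 4 successes in the first 8. With X ~ Binomial(8, 0.81), P(Y > 8) = P(X ≤ 3).
  k=0: C(8,0)·0.81^0·0.19^8 = 0.0000017
  k=1: C(8,1)·0.81^1·0.19^7 = 0.0000579
  k=2: C(8,2)·0.81^2·0.19^6 = 0.0008643
  k=3: C(8,3)·0.81^3·0.19^5 = 0.0073690
P(X ≤ 3) = 0.0082929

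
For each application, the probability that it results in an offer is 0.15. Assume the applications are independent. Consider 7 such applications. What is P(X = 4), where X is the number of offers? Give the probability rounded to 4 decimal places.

0.0109

X ~ Binomial(n=7, p=0.15).
P(X=4) = C(7,4) · p^4 · (1−p)^3
= 35 · 0.00050625 · 0.61413 = 0.010882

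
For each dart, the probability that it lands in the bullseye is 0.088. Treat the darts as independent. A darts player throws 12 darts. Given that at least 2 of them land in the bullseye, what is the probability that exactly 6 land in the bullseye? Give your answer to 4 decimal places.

0.0009

X ~ Binomial(12, 0.088). Want P(X=6 | X≥2) = P(X=6) / P(X≥2).
P(X=6) = C(12,6)·0.088^6·0.912^6 = 0.000247
P(X≥2) = 1 − 0.331084 − 0.383360 = 0.285556
Ratio = 0.000247 / 0.285556 = 0.000865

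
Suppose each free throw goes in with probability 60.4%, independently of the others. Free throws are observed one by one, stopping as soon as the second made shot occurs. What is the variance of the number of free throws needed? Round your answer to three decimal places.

2.171

Y = total free throws until the second success; negative binomial with r=2, p=0.604.
Var(Y) = r(1−p)/p² = 2·0.396 / 0.604² = 2.17096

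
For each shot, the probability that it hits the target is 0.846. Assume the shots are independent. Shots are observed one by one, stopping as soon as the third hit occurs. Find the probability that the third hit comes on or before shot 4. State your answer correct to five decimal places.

0.88523

Finishing within 4 shots ⇔ at least 3 successes in the first 4. With X ~ Binomial(4, 0.846), P(Y ≤ 4) = 1 − P(X ≤ 2).
  k=0: C(4,0)·0.846^0·0.154^4 = 0.0005624
  k=1: C(4,1)·0.846^1·0.154^3 = 0.0123593
  k=2: C(4,2)·0.846^2·0.154^2 = 0.1018435
1 − 0.1147652 = 0.8852348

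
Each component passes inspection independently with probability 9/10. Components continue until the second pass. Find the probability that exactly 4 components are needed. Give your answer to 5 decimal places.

Y = trial on which the second success occurs; negative binomial, r=2, p=0.90.
P(Y=4) = C(3,1) · p^2 · (1−p)^2
= 3 · 0.81 · 0.01 = 0.0243000

0.02430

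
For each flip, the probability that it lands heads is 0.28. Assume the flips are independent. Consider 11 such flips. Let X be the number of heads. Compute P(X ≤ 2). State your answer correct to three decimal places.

X ~ Binomial(11, 0.28); P(X ≤ 2) = Σ C(11,k) p^k (1−p)^(11−k) over k:
  k=0: C(11,0)·0.28^0·0.72^11 = 0.02696
  k=1: C(11,1)·0.28^1·0.72^10 = 0.11531
  k=2: C(11,2)·0.28^2·0.72^9 = 0.22422
Total = 0.36649

0.366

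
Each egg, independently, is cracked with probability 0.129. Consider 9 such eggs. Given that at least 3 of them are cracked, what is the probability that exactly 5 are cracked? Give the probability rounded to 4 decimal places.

X ~ Binomial(9, 0.129). Want P(X=5 | X≥3) = P(X=5) / P(X≥3).
P(X=5) = C(9,5)·0.129^5·0.871^4 = 0.002591
P(X≥3) = 1 − 0.288512 − 0.384572 − 0.227829 = 0.099087
Ratio = 0.002591 / 0.099087 = 0.026144

0.0261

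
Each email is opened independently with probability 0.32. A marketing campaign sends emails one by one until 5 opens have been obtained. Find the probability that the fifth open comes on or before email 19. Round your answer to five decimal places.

Finishing within 19 emails ⇔ at least 5 successes in the first 19. With X ~ Binomial(19, 0.32), P(Y ≤ 19) = 1 − P(X ≤ 4).
  k=0: C(19,0)·0.32^0·0.68^19 = 0.0006572
  k=1: C(19,1)·0.32^1·0.68^18 = 0.0058758
  k=2: C(19,2)·0.32^2·0.68^17 = 0.0248856
  k=3: C(19,3)·0.32^3·0.68^16 = 0.0663615
  k=4: C(19,4)·0.32^4·0.68^15 = 0.1249158
1 − 0.2226958 = 0.7773042

0.77730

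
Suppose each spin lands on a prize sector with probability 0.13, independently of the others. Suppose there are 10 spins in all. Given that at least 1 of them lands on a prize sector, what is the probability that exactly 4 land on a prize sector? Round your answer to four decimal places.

0.0346

X ~ Binomial(10, 0.13). Want P(X=4 | X≥1) = P(X=4) / P(X≥1).
P(X=4) = C(10,4)·0.13^4·0.87^6 = 0.026008
P(X≥1) = 1 − 0.248423 = 0.751577
Ratio = 0.026008 / 0.751577 = 0.034605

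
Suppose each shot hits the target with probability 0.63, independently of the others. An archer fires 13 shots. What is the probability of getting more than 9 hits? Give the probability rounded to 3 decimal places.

X ~ Binomial(13, 0.63); P(X ≥ 10) = Σ C(13,k) p^k (1−p)^(13−k) over k:
  k=10: C(13,10)·0.63^10·0.37^3 = 0.14268
  k=11: C(13,11)·0.63^11·0.37^2 = 0.06626
  k=12: C(13,12)·0.63^12·0.37^1 = 0.01880
  k=13: C(13,13)·0.63^13·0.37^0 = 0.00246
Total = 0.23021

0.230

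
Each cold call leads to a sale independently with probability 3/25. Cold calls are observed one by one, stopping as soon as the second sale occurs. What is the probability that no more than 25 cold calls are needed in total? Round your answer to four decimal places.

Finishing within 25 cold calls ⇔ at least 2 successes in the first 25. With X ~ Binomial(25, 0.12), P(Y ≤ 25) = 1 − P(X ≤ 1).
  k=0: C(25,0)·0.12^0·0.88^25 = 0.040932
  k=1: C(25,1)·0.12^1·0.88^24 = 0.139542
1 − 0.180475 = 0.819525

0.8195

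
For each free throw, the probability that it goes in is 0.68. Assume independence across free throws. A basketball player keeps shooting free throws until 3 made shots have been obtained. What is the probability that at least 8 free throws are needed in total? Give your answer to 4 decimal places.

0.0380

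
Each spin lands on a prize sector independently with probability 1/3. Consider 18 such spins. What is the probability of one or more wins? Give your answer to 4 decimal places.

0.9993

P(at least one) = 1 − P(none) = 1 − (1 − 0.333333)^18
= 1 − 0.000677 = 0.999323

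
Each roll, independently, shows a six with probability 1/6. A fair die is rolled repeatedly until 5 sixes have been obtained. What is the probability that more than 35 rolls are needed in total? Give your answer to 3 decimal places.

Needing more than 35 rolls ⇔ fewer than 5 successes in the first 35. With X ~ Binomial(35, 0.166667), P(Y > 35) = P(X ≤ 4).
  k=0: C(35,0)·0.166667^0·0.833333^35 = 0.00169
  k=1: C(35,1)·0.166667^1·0.833333^34 = 0.01185
  k=2: C(35,2)·0.166667^2·0.833333^33 = 0.04029
  k=3: C(35,3)·0.166667^3·0.833333^32 = 0.08865
  k=4: C(35,4)·0.166667^4·0.833333^31 = 0.14183
P(X ≤ 4) = 0.28432

0.284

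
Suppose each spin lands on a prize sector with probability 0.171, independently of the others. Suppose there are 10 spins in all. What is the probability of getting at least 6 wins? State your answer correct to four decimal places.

0.0028

X ~ Binomial(10, 0.171); P(X ≥ 6) = Σ C(10,k) p^k (1−p)^(10−k) over k:
  k=6: C(10,6)·0.171^6·0.829^4 = 0.002480
  k=7: C(10,7)·0.171^7·0.829^3 = 0.000292
  k=8: C(10,8)·0.171^8·0.829^2 = 0.000023
  k=9: C(10,9)·0.171^9·0.829^1 = 0.000001
  k=10: C(10,10)·0.171^10·0.829^0 = 0.000000
Total = 0.002796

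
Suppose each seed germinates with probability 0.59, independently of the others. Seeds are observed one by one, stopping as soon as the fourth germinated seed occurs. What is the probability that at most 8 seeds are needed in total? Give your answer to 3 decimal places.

Finishing within 8 seeds ⇔ at least 4 successes in the first 8. With X ~ Binomial(8, 0.59), P(Y ≤ 8) = 1 − P(X ≤ 3).
  k=0: C(8,0)·0.59^0·0.41^8 = 0.00080
  k=1: C(8,1)·0.59^1·0.41^7 = 0.00919
  k=2: C(8,2)·0.59^2·0.41^6 = 0.04630
  k=3: C(8,3)·0.59^3·0.41^5 = 0.13325
1 − 0.18954 = 0.81046

0.810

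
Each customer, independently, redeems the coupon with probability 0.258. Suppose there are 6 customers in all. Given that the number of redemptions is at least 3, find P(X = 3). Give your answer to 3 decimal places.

X ~ Binomial(6, 0.258). Want P(X=3 | X≥3) = P(X=3) / P(X≥3).
P(X=3) = C(6,3)·0.258^3·0.742^3 = 0.14031
P(X≥3) = 1 − 0.16689 − 0.34817 − 0.30265 = 0.18229
Ratio = 0.14031 / 0.18229 = 0.76973

0.770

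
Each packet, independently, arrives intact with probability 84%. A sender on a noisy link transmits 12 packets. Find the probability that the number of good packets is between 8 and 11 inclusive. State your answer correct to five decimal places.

0.84563

X ~ Binomial(12, 0.84); P(8 ≤ X ≤ 11) = Σ C(12,k) p^k (1−p)^(12−k) over k:
  k=8: C(12,8)·0.84^8·0.16^4 = 0.0804117
  k=9: C(12,9)·0.84^9·0.16^3 = 0.1876274
  k=10: C(12,10)·0.84^10·0.16^2 = 0.2955131
  k=11: C(12,11)·0.84^11·0.16^1 = 0.2820807
Total = 0.8456329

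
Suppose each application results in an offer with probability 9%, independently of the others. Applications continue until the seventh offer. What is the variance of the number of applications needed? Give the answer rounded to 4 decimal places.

786.4198

Y = total applications until the seventh success; negative binomial with r=7, p=0.09.
Var(Y) = r(1−p)/p² = 7·0.91 / 0.09² = 786.419753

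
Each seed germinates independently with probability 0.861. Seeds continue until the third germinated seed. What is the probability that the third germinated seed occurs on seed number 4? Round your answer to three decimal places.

0.266

Y = trial on which the third success occurs; negative binomial, r=3, p=0.861.
P(Y=4) = C(3,2) · p^3 · (1−p)^1
= 3 · 0.63828 · 0.139 = 0.26616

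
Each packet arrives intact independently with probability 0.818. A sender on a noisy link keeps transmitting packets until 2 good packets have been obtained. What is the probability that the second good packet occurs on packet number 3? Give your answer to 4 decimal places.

0.2436

Y = trial on which the second success occurs; negative binomial, r=2, p=0.818.
P(Y=3) = C(2,1) · p^2 · (1−p)^1
= 2 · 0.66912 · 0.182 = 0.243561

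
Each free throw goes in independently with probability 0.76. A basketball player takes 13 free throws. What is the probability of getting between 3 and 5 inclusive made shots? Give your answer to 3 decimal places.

X ~ Binomial(13, 0.76); P(3 ≤ X ≤ 5) = Σ C(13,k) p^k (1−p)^(13−k) over k:
  k=3: C(13,3)·0.76^3·0.24^10 = 0.00008
  k=4: C(13,4)·0.76^4·0.24^9 = 0.00063
  k=5: C(13,5)·0.76^5·0.24^8 = 0.00359
Total = 0.00430

0.004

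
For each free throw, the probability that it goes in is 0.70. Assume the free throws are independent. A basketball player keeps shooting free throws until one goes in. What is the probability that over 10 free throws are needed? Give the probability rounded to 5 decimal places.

0.00001

Y = number of free throws to the first success; geometric, p = 0.70.
P(Y > 10) = P(first 10 all fail) = (1−p)^10 = 0.0000059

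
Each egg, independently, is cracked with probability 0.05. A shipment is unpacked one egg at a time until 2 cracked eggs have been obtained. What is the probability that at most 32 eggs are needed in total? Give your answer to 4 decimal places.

Finishing within 32 eggs ⇔ at least 2 successes in the first 32. With X ~ Binomial(32, 0.05), P(Y ≤ 32) = 1 − P(X ≤ 1).
  k=0: C(32,0)·0.05^0·0.95^32 = 0.193711
  k=1: C(32,1)·0.05^1·0.95^31 = 0.326251
1 − 0.519962 = 0.480038

0.4800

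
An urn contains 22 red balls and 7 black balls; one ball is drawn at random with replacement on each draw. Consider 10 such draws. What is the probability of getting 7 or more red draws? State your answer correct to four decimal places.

0.7957

X ~ Binomial(10, 0.758621); P(X ≥ 7) = Σ C(10,k) p^k (1−p)^(10−k) over k:
  k=7: C(10,7)·0.758621^7·0.241379^3 = 0.244036
  k=8: C(10,8)·0.758621^8·0.241379^2 = 0.287614
  k=9: C(10,9)·0.758621^9·0.241379^1 = 0.200873
  k=10: C(10,10)·0.758621^10·0.241379^0 = 0.063132
Total = 0.795655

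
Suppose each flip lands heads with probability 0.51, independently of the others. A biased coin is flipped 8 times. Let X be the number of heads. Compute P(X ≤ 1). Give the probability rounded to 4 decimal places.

X ~ Binomial(8, 0.51); P(X ≤ 1) = Σ C(8,k) p^k (1−p)^(8−k) over k:
  k=0: C(8,0)·0.51^0·0.49^8 = 0.003323
  k=1: C(8,1)·0.51^1·0.49^7 = 0.027672
Total = 0.030995

0.0310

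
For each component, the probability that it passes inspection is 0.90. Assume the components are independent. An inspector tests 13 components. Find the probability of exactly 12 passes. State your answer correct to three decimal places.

0.367

X ~ Binomial(n=13, p=0.90).
P(X=12) = C(13,12) · p^12 · (1−p)^1
= 13 · 0.28243 · 0.1 = 0.36716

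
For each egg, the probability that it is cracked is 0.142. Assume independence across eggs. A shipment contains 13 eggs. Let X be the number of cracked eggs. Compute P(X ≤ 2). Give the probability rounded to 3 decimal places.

0.722

X ~ Binomial(13, 0.142); P(X ≤ 2) = Σ C(13,k) p^k (1−p)^(13−k) over k:
  k=0: C(13,0)·0.142^0·0.858^13 = 0.13656
  k=1: C(13,1)·0.142^1·0.858^12 = 0.29382
  k=2: C(13,2)·0.142^2·0.858^11 = 0.29176
Total = 0.72215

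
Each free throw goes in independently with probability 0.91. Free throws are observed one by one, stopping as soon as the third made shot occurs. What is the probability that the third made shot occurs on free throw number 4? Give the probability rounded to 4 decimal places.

0.2035

Y = trial on which the third success occurs; negative binomial, r=3, p=0.91.
P(Y=4) = C(3,2) · p^3 · (1−p)^1
= 3 · 0.75357 · 0.09 = 0.203464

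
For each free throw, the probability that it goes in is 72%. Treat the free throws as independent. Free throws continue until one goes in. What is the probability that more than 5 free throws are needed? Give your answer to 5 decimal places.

Y = number of free throws to the first success; geometric, p = 0.72.
P(Y > 5) = P(first 5 all fail) = (1−p)^5 = 0.0017210

0.00172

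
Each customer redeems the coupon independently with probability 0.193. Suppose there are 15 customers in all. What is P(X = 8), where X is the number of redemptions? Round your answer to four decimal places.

X ~ Binomial(n=15, p=0.193).
P(X=8) = C(15,8) · p^8 · (1−p)^7
= 6435 · 1.9251e-06 · 0.2229 = 0.002761

0.0028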